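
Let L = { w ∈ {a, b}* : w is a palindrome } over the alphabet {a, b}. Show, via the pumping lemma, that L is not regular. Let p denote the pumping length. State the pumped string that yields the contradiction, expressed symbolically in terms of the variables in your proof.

Assume L is regular; let p be its pumping constant.
Take w = a^p b a^p, a palindrome of length 2p+1 ≥ p.
Write w = xyz as guaranteed by the lemma, with |xy| ≤ p and |y| > 0.
Since the first p symbols of w are all a's and |xy| ≤ p, y lies entirely in the leading a-block: y = a^k for some k with 1 ≤ k ≤ p.
Pump with i = 2: xy^2z = a^{p+k} b a^p. Its reverse is a^p b a^{p+k}, which differs from xy^2z since k ≥ 1. So xy^2z is not a palindrome and xy^2z ∉ L.
Contradiction. Therefore L is not regular.

a^{p+k} b a^p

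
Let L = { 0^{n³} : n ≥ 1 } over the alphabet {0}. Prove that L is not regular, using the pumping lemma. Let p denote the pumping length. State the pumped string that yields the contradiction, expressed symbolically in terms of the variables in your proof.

Toward a contradiction, assume L is regular with pumping length p.
Take w = 0^{p³} ∈ L with |w| = p³ ≥ p.
By the pumping lemma, w = xyz with |xy| ≤ p and |y| > 0.
Then y = 0^k for some k with 1 ≤ k ≤ p.
Pump with i = 2: xy^2z = 0^{p³+k}. Since 1 ≤ k ≤ p, p³ < p³+k ≤ p³+p < p³+3p²+3p+1 = (p+1)³, so p³+k is not a perfect cube. So xy^2z ∉ L.
This is a contradiction; hence L is not regular.

0^{p³+k}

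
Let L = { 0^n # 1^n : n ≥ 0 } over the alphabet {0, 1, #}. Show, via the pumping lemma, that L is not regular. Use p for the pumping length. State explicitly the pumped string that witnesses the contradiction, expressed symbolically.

Toward a contradiction, assume L is regular with pumping length p.
Take w = 0^p # 1^p ∈ L with |w| = 2p+1 ≥ p.
The pumping lemma gives a decomposition w = xyz where |xy| ≤ p and |y| > 0.
Since the first p symbols of w are all 0's and |xy| ≤ p, y lies entirely in the leading 0-block: y = 0^k for some k with 1 ≤ k ≤ p.
Pump with i = 2: xy^2z = 0^{p+k} # 1^p, which would require p+k = p. But k ≥ 1, so xy^2z ∉ L.
This is a contradiction; hence L is not regular.

0^{p+k} # 1^p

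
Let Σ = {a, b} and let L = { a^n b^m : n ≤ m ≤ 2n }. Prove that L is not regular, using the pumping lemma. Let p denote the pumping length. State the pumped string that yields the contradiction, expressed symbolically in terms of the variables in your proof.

a^{p+k} b^p

Assume L is regular; let p be its pumping constant.
Take w = a^p b^p ∈ L (since p ≤ p ≤ 2p), with |w| = 2p ≥ p.
By the pumping lemma, w = xyz with |xy| ≤ p and |y| > 0.
Since the first p symbols of w are all a's and |xy| ≤ p, y lies entirely in the leading a-block: y = a^k for some k with 1 ≤ k ≤ p.
Pump with i = 2: xy^2z = a^{p+k} b^p. Now n = p+k > p = m, so the condition n ≤ m fails. Thus xy^2z ∉ L.
Contradiction. Therefore L is not regular.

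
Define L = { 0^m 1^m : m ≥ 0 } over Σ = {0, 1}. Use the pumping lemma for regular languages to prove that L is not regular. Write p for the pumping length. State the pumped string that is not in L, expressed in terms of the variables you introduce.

Assume L is regular; let p be its pumping constant.
Take w = 0^p 1^p. Then w ∈ L and |w| = 2p ≥ p.
The pumping lemma gives a decomposition w = xyz where |xy| ≤ p and y is nonempty.
Since the first p symbols of w are all 0's and |xy| ≤ p, y lies entirely in the leading 0-block: y = 0^k for some k with 1 ≤ k ≤ p.
Pump with i = 2: xy^2z = 0^{p+k} 1^p. For this to lie in L we would need p = p+k, which forces k = 0. But k ≥ 1, so xy^2z ∉ L.
This contradicts the pumping lemma, so L is not regular.

0^{p+k} 1^p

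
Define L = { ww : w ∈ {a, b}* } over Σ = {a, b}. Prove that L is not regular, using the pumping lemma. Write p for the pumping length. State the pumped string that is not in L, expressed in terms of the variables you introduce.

a^{p+k} b^p a^p b^p

Assume L is regular. Let p be the pumping length given by the pumping lemma.
Take w = a^p b^p a^p b^p = uu where u = a^pb^p; then w ∈ L and |w| = 4p ≥ p.
The pumping lemma gives a decomposition w = xyz where |xy| ≤ p and |y| > 0.
Because |xy| ≤ p and w begins with p copies of a, we have y = a^k with 1 ≤ k ≤ p.
Pump with i = 2: xy^2z = a^{p+k} b^p a^p b^p, of length 4p+k. Suppose this equals vv. The string starts with a and ends with b, so v does too; thus the boundary between the two copies of v is a b→a transition. There is exactly one such transition, at position 2p+k, so |v| = 2p+k and |vv| = 4p+2k ≠ 4p+k since k ≥ 1. So xy^2z ∉ L.
Contradiction. Therefore L is not regular.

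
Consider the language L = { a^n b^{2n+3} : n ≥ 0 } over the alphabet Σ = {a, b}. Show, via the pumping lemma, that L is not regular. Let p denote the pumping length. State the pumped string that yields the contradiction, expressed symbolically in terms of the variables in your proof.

Assume L is regular. Let p be the pumping length given by the pumping lemma.
Let w = a^p b^{2p+3} ∈ L; note |w| = 3p+3 ≥ p.
Write w = xyz as guaranteed by the lemma, with |xy| ≤ p and |y| > 0.
The first p characters of w are a's, so xy (and hence y) consists only of a's. Write y = a^k, 1 ≤ k ≤ p.
Pump with i = 2: xy^2z = a^{p+k} b^{2p+3}. For this to lie in L we would need 2p+3 = 2(p+k)+3, which forces k = 0. But k ≥ 1, so xy^2z ∉ L.
This is a contradiction; hence L is not regular.

a^{p+k} b^{2p+3}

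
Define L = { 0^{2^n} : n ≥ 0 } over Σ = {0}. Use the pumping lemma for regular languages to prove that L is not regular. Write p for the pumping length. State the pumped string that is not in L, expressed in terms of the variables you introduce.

0^{2^p+k}

Toward a contradiction, assume L is regular with pumping length p.
Take w = 0^{2^p} ∈ L with |w| = 2^p ≥ p.
Write w = xyz as guaranteed by the lemma, with |xy| ≤ p and |y| > 0.
Then y = 0^k for some k with 1 ≤ k ≤ p.
Pump with i = 2: xy^2z = 0^{2^p+k}. Since 1 ≤ k ≤ p < 2^p, we have 2^p < 2^p+k < 2^{p+1}, so 2^p+k is not a power of 2. So xy^2z ∉ L.
This is a contradiction; hence L is not regular.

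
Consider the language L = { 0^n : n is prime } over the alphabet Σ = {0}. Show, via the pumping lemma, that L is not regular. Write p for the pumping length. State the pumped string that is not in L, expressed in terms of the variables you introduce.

0^{q(1+k)}

Suppose for contradiction that L is regular, and let p be the pumping length.
Let q be a prime with q ≥ p+2 (infinitely many primes exist), and take w = 0^q ∈ L with |w| = q ≥ p.
By the pumping lemma, w = xyz with |xy| ≤ p and |y| ≥ 1.
Then y = 0^k for some k with 1 ≤ k ≤ p.
Since 1 ≤ k ≤ p, |xz| = q-k. Pump with i = q+1: |xy^{q+1}z| = (q-k)+(q+1)k = q+qk = q(1+k), which is composite (both factors ≥ 2). So xy^{q+1}z = 0^{q(1+k)} ∉ L.
Contradiction. Therefore L is not regular.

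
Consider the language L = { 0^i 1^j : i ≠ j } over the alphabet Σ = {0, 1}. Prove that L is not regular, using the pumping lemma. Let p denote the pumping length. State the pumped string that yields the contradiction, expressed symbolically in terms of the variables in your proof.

0^{p+p!} 1^{p+p!}

Assume L is regular; let p be its pumping constant.
Choose w = 0^p 1^{p+p!}. Since p ≠ p+p!, w ∈ L; and |w| ≥ p.
The pumping lemma gives a decomposition w = xyz where |xy| ≤ p and |y| > 0.
Because |xy| ≤ p and w begins with p copies of 0, we have y = 0^k with 1 ≤ k ≤ p.
Since 1 ≤ k ≤ p, k divides p!; set t = 1 + p!/k. Then xy^t z has p + (p!/k)·k = p + p! copies of 0. Now the 0-count equals the 1-count, so i ≠ j fails. So xy^t z = 0^{p+p!} 1^{p+p!} ∉ L.
This is a contradiction; hence L is not regular.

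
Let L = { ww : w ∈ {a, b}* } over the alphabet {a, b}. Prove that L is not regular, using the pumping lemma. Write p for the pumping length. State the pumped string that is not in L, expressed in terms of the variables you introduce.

a^{p+k} b^p a^p b^p

Assume L is regular; let p be its pumping constant.
Take w = a^p b^p a^p b^p = uu where u = a^pb^p; then w ∈ L and |w| = 4p ≥ p.
The pumping lemma gives a decomposition w = xyz where |xy| ≤ p and |y| > 0.
Because |xy| ≤ p and w begins with p copies of a, we have y = a^k with 1 ≤ k ≤ p.
Pump with i = 2: xy^2z = a^{p+k} b^p a^p b^p, of length 4p+k. Suppose this equals vv. The string starts with a and ends with b, so v does too; thus the boundary between the two copies of v is a b→a transition. There is exactly one such transition, at position 2p+k, so |v| = 2p+k and |vv| = 4p+2k ≠ 4p+k since k ≥ 1. So xy^2z ∉ L.
This is a contradiction; hence L is not regular.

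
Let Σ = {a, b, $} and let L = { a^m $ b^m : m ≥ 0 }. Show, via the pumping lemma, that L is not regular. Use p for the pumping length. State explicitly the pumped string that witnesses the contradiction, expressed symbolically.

a^{p+k} $ b^p

Assume L is regular; let p be its pumping constant.
Take w = a^p $ b^p ∈ L with |w| = 2p+1 ≥ p.
The pumping lemma gives a decomposition w = xyz where |xy| ≤ p and y is nonempty.
Since the first p symbols of w are all a's and |xy| ≤ p, y lies entirely in the leading a-block: y = a^k for some k with 1 ≤ k ≤ p.
Pump with i = 2: xy^2z = a^{p+k} $ b^p, which would require p+k = p. But k ≥ 1, so xy^2z ∉ L.
This contradicts the pumping lemma, so L is not regular.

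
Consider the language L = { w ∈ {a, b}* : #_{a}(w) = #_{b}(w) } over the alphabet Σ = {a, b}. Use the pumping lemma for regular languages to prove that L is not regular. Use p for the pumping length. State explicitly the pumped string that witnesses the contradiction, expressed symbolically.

Suppose for contradiction that L is regular, and let p be the pumping length.
Choose w = a^p b^p ∈ L with |w| = 2p ≥ p.
By the pumping lemma, w = xyz with |xy| ≤ p and y is nonempty.
The first p characters of w are a's, so xy (and hence y) consists only of a's. Write y = a^k, 1 ≤ k ≤ p.
Pump with i = 2: xy^2z = a^{p+k} b^p has p+k occurrences of a but only p of b. Since k ≥ 1 the counts differ, so xy^2z ∉ L.
This contradicts the pumping lemma, so L is not regular.

a^{p+k} b^p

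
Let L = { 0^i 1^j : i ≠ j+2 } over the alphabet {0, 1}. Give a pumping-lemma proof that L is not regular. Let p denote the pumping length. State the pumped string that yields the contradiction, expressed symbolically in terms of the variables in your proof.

Toward a contradiction, assume L is regular with pumping length p.
Choose w = 0^p 1^{p+p!-2}. Since p ≠ (p+p!-2)+2 = p+p!, w ∈ L; and |w| ≥ p.
Write w = xyz as guaranteed by the lemma, with |xy| ≤ p and y is nonempty.
The first p characters of w are 0's, so xy (and hence y) consists only of 0's. Write y = 0^k, 1 ≤ k ≤ p.
Since 1 ≤ k ≤ p, k divides p!; set t = 1 + p!/k. Then xy^t z has p + (p!/k)·k = p + p! copies of 0. Now the 0-count is p+p! and (1-count)+2 = (p+p!-2)+2 = p+p!, so i ≠ j+2 fails. So xy^t z = 0^{p+p!} 1^{p+p!-2} ∉ L.
This contradicts the pumping lemma, so L is not regular.

0^{p+p!} 1^{p+p!-2}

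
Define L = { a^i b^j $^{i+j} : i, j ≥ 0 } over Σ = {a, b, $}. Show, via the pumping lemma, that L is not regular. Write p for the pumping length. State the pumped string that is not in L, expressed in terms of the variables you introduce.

Toward a contradiction, assume L is regular with pumping length p.
Take w = a^p b^p $^{2p} ∈ L (with i=j=p, i+j=2p), |w| = 4p ≥ p.
By the pumping lemma, w = xyz with |xy| ≤ p and |y| > 0.
Since the first p symbols of w are all a's and |xy| ≤ p, y lies entirely in the leading a-block: y = a^k for some k with 1 ≤ k ≤ p.
Consider xy^2z = a^{p+k} b^p $^{2p}. Now the a- and b-counts sum to 2p+k, but the $-count is 2p ≠ 2p+k. So xy^2z ∉ L.
This is a contradiction; hence L is not regular.

a^{p+k} b^p $^{2p}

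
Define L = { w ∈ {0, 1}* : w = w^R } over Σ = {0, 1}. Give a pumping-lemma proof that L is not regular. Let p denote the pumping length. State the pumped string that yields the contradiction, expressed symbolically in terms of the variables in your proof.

0^{p+k} 1 0^p

Assume L is regular; let p be its pumping constant.
Take w = 0^p 1 0^p, a palindrome of length 2p+1 ≥ p.
The pumping lemma gives a decomposition w = xyz where |xy| ≤ p and y is nonempty.
Since the first p symbols of w are all 0's and |xy| ≤ p, y lies entirely in the leading 0-block: y = 0^k for some k with 1 ≤ k ≤ p.
Pump with i = 2: xy^2z = 0^{p+k} 1 0^p. Its reverse is 0^p 1 0^{p+k}, which differs from xy^2z since k ≥ 1. So xy^2z is not a palindrome and xy^2z ∉ L.
This is a contradiction; hence L is not regular.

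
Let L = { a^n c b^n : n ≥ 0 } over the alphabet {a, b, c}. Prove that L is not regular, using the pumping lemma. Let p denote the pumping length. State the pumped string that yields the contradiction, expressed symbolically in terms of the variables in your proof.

a^{p+k} c b^p

Suppose for contradiction that L is regular, and let p be the pumping length.
Take w = a^p c b^p ∈ L with |w| = 2p+1 ≥ p.
By the pumping lemma, w = xyz with |xy| ≤ p and y is nonempty.
Since the first p symbols of w are all a's and |xy| ≤ p, y lies entirely in the leading a-block: y = a^k for some k with 1 ≤ k ≤ p.
Pump with i = 2: xy^2z = a^{p+k} c b^p, which would require p+k = p. But k ≥ 1, so xy^2z ∉ L.
Contradiction. Therefore L is not regular.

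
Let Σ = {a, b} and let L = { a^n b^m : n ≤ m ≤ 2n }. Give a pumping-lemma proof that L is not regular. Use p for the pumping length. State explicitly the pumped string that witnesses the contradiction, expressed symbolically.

Toward a contradiction, assume L is regular with pumping length p.
Take w = a^p b^p ∈ L (since p ≤ p ≤ 2p), with |w| = 2p ≥ p.
Write w = xyz as guaranteed by the lemma, with |xy| ≤ p and y is nonempty.
Because |xy| ≤ p and w begins with p copies of a, we have y = a^k with 1 ≤ k ≤ p.
Pump with i = 2: xy^2z = a^{p+k} b^p. Now n = p+k > p = m, so the condition n ≤ m fails. Thus xy^2z ∉ L.
This is a contradiction; hence L is not regular.

a^{p+k} b^p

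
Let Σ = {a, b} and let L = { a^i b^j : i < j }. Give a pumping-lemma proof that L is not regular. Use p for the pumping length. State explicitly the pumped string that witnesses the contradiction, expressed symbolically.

Toward a contradiction, assume L is regular with pumping length p.
Choose w = a^p b^{p+1} ∈ L, with |w| = 2p+1 ≥ p.
Write w = xyz as guaranteed by the lemma, with |xy| ≤ p and |y| ≥ 1.
Since the first p symbols of w are all a's and |xy| ≤ p, y lies entirely in the leading a-block: y = a^k for some k with 1 ≤ k ≤ p.
Consider xy^2z = a^{p+k} b^{p+1}. Since k ≥ 1, the a-count p+k is at least p+1, so i < j fails; thus xy^2z ∉ L.
This is a contradiction; hence L is not regular.

a^{p+k} b^{p+1}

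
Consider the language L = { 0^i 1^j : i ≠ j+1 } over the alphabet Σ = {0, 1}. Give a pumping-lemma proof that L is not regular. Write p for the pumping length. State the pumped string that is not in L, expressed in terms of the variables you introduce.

Suppose for contradiction that L is regular, and let p be the pumping length.
Choose w = 0^p 1^{p+p!-1}. Since p ≠ (p+p!-1)+1 = p+p!, w ∈ L; and |w| ≥ p.
By the pumping lemma, w = xyz with |xy| ≤ p and |y| > 0.
Since the first p symbols of w are all 0's and |xy| ≤ p, y lies entirely in the leading 0-block: y = 0^k for some k with 1 ≤ k ≤ p.
Since 1 ≤ k ≤ p, k divides p!; set t = 1 + p!/k. Then xy^t z has p + (p!/k)·k = p + p! copies of 0. Now the 0-count is p+p! and (1-count)+1 = (p+p!-1)+1 = p+p!, so i ≠ j+1 fails. So xy^t z = 0^{p+p!} 1^{p+p!-1} ∉ L.
Contradiction. Therefore L is not regular.

0^{p+p!} 1^{p+p!-1}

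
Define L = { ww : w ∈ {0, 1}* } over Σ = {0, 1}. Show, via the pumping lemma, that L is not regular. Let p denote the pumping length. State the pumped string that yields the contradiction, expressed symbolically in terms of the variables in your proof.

Suppose for contradiction that L is regular, and let p be the pumping length.
Take w = 0^p 1^p 0^p 1^p = uu where u = 0^p1^p; then w ∈ L and |w| = 4p ≥ p.
The pumping lemma gives a decomposition w = xyz where |xy| ≤ p and |y| > 0.
Because |xy| ≤ p and w begins with p copies of 0, we have y = 0^k with 1 ≤ k ≤ p.
Pump with i = 2: xy^2z = 0^{p+k} 1^p 0^p 1^p, of length 4p+k. Suppose this equals vv. The string starts with 0 and ends with 1, so v does too; thus the boundary between the two copies of v is a 1→0 transition. There is exactly one such transition, at position 2p+k, so |v| = 2p+k and |vv| = 4p+2k ≠ 4p+k since k ≥ 1. So xy^2z ∉ L.
This contradicts the pumping lemma, so L is not regular.

0^{p+k} 1^p 0^p 1^p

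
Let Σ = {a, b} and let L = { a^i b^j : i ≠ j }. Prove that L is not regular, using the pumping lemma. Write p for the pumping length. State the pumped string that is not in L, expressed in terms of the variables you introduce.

a^{p+p!} b^{p+p!}

Assume L is regular. Let p be the pumping length given by the pumping lemma.
Choose w = a^p b^{p+p!}. Since p ≠ p+p!, w ∈ L; and |w| ≥ p.
Write w = xyz as guaranteed by the lemma, with |xy| ≤ p and y is nonempty.
The first p characters of w are a's, so xy (and hence y) consists only of a's. Write y = a^k, 1 ≤ k ≤ p.
Since 1 ≤ k ≤ p, k divides p!; set t = 1 + p!/k. Then xy^t z has p + (p!/k)·k = p + p! copies of a. Now the a-count equals the b-count, so i ≠ j fails. So xy^t z = a^{p+p!} b^{p+p!} ∉ L.
Contradiction. Therefore L is not regular.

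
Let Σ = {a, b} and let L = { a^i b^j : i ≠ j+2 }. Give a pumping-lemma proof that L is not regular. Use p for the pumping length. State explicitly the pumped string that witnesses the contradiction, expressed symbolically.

a^{p+p!} b^{p+p!-2}

Suppose for contradiction that L is regular, and let p be the pumping length.
Choose w = a^p b^{p+p!-2}. Since p ≠ (p+p!-2)+2 = p+p!, w ∈ L; and |w| ≥ p.
By the pumping lemma, w = xyz with |xy| ≤ p and |y| ≥ 1.
The first p characters of w are a's, so xy (and hence y) consists only of a's. Write y = a^k, 1 ≤ k ≤ p.
Since 1 ≤ k ≤ p, k divides p!; set t = 1 + p!/k. Then xy^t z has p + (p!/k)·k = p + p! copies of a. Now the a-count is p+p! and (b-count)+2 = (p+p!-2)+2 = p+p!, so i ≠ j+2 fails. So xy^t z = a^{p+p!} b^{p+p!-2} ∉ L.
This contradicts the pumping lemma, so L is not regular.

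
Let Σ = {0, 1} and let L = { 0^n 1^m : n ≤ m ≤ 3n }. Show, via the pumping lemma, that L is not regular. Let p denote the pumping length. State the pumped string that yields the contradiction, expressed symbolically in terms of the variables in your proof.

Suppose for contradiction that L is regular, and let p be the pumping length.
Take w = 0^p 1^p ∈ L (since p ≤ p ≤ 3p), with |w| = 2p ≥ p.
The pumping lemma gives a decomposition w = xyz where |xy| ≤ p and |y| > 0.
Since the first p symbols of w are all 0's and |xy| ≤ p, y lies entirely in the leading 0-block: y = 0^k for some k with 1 ≤ k ≤ p.
Pump with i = 2: xy^2z = 0^{p+k} 1^p. Now n = p+k > p = m, so the condition n ≤ m fails. Thus xy^2z ∉ L.
Contradiction. Therefore L is not regular.

0^{p+k} 1^p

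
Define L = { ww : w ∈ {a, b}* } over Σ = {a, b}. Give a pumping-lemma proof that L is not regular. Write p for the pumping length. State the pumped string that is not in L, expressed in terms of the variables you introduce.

Suppose for contradiction that L is regular, and let p be the pumping length.
Take w = a^p b^p a^p b^p = uu where u = a^pb^p; then w ∈ L and |w| = 4p ≥ p.
Write w = xyz as guaranteed by the lemma, with |xy| ≤ p and |y| > 0.
Because |xy| ≤ p and w begins with p copies of a, we have y = a^k with 1 ≤ k ≤ p.
Pump with i = 2: xy^2z = a^{p+k} b^p a^p b^p, of length 4p+k. Suppose this equals vv. The string starts with a and ends with b, so v does too; thus the boundary between the two copies of v is a b→a transition. There is exactly one such transition, at position 2p+k, so |v| = 2p+k and |vv| = 4p+2k ≠ 4p+k since k ≥ 1. So xy^2z ∉ L.
This is a contradiction; hence L is not regular.

a^{p+k} b^p a^p b^p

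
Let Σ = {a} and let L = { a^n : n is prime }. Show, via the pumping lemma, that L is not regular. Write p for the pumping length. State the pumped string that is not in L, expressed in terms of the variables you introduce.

a^{q(1+k)}

Toward a contradiction, assume L is regular with pumping length p.
Let q be a prime with q ≥ p+2 (infinitely many primes exist), and take w = a^q ∈ L with |w| = q ≥ p.
The pumping lemma gives a decomposition w = xyz where |xy| ≤ p and |y| ≥ 1.
Then y = a^k for some k with 1 ≤ k ≤ p.
Since 1 ≤ k ≤ p, |xz| = q-k. Pump with i = q+1: |xy^{q+1}z| = (q-k)+(q+1)k = q+qk = q(1+k), which is composite (both factors ≥ 2). So xy^{q+1}z = a^{q(1+k)} ∉ L.
This contradicts the pumping lemma, so L is not regular.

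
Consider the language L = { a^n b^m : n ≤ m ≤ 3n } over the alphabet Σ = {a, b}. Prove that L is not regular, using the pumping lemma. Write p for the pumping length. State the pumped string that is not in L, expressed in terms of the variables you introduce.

Suppose for contradiction that L is regular, and let p be the pumping length.
Take w = a^p b^p ∈ L (since p ≤ p ≤ 3p), with |w| = 2p ≥ p.
By the pumping lemma, w = xyz with |xy| ≤ p and |y| > 0.
The first p characters of w are a's, so xy (and hence y) consists only of a's. Write y = a^k, 1 ≤ k ≤ p.
Pump with i = 2: xy^2z = a^{p+k} b^p. Now n = p+k > p = m, so the condition n ≤ m fails. Thus xy^2z ∉ L.
This contradicts the pumping lemma, so L is not regular.

a^{p+k} b^p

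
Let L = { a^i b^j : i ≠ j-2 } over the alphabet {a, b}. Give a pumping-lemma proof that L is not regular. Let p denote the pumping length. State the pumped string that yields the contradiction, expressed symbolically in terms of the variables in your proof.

a^{p+p!} b^{p+p!+2}

Suppose for contradiction that L is regular, and let p be the pumping length.
Choose w = a^p b^{p+p!+2}. Since p ≠ (p+p!+2)-2 = p+p!, w ∈ L; and |w| ≥ p.
By the pumping lemma, w = xyz with |xy| ≤ p and |y| ≥ 1.
The first p characters of w are a's, so xy (and hence y) consists only of a's. Write y = a^k, 1 ≤ k ≤ p.
Since 1 ≤ k ≤ p, k divides p!; set t = 1 + p!/k. Then xy^t z has p + (p!/k)·k = p + p! copies of a. Now the a-count is p+p! and (b-count)-2 = (p+p!+2)-2 = p+p!, so i ≠ j-2 fails. So xy^t z = a^{p+p!} b^{p+p!+2} ∉ L.
This is a contradiction; hence L is not regular.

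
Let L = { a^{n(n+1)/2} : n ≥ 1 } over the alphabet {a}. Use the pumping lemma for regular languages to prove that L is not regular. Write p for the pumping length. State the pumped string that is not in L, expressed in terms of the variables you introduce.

Assume L is regular. Let p be the pumping length given by the pumping lemma.
Take w = a^{p(p+1)/2} ∈ L with |w| = p(p+1)/2 ≥ p.
By the pumping lemma, w = xyz with |xy| ≤ p and |y| > 0.
Then y = a^k for some k with 1 ≤ k ≤ p.
Pump with i = 2: xy^2z = a^{p(p+1)/2+k}. Since 1 ≤ k ≤ p, p(p+1)/2 < p(p+1)/2+k ≤ p(p+1)/2+p < (p+1)(p+2)/2, so p(p+1)/2+k is strictly between consecutive triangular numbers. So xy^2z ∉ L.
Contradiction. Therefore L is not regular.

a^{p(p+1)/2+k}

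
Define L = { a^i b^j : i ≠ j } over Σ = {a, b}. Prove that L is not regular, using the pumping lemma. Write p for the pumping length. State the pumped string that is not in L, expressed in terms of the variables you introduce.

Assume L is regular; let p be its pumping constant.
Choose w = a^p b^{p+p!}. Since p ≠ p+p!, w ∈ L; and |w| ≥ p.
By the pumping lemma, w = xyz with |xy| ≤ p and y is nonempty.
The first p characters of w are a's, so xy (and hence y) consists only of a's. Write y = a^k, 1 ≤ k ≤ p.
Since 1 ≤ k ≤ p, k divides p!; set t = 1 + p!/k. Then xy^t z has p + (p!/k)·k = p + p! copies of a. Now the a-count equals the b-count, so i ≠ j fails. So xy^t z = a^{p+p!} b^{p+p!} ∉ L.
This is a contradiction; hence L is not regular.

a^{p+p!} b^{p+p!}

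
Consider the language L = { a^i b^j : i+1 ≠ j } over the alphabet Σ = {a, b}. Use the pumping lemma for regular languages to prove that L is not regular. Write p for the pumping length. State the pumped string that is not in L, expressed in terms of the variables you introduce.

a^{p+p!} b^{p+p!+1}

Toward a contradiction, assume L is regular with pumping length p.
Choose w = a^p b^{p+p!+1}. Since p ≠ (p+p!+1)-1 = p+p!, w ∈ L; and |w| ≥ p.
By the pumping lemma, w = xyz with |xy| ≤ p and |y| ≥ 1.
Because |xy| ≤ p and w begins with p copies of a, we have y = a^k with 1 ≤ k ≤ p.
Since 1 ≤ k ≤ p, k divides p!; set t = 1 + p!/k. Then xy^t z has p + (p!/k)·k = p + p! copies of a. Now the a-count is p+p! and (b-count)-1 = (p+p!+1)-1 = p+p!, so i+1 ≠ j fails. So xy^t z = a^{p+p!} b^{p+p!+1} ∉ L.
This is a contradiction; hence L is not regular.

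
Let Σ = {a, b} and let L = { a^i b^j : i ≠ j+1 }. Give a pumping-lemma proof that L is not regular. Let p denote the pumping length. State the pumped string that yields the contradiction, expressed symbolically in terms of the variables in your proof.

a^{p+p!} b^{p+p!-1}

Assume L is regular. Let p be the pumping length given by the pumping lemma.
Choose w = a^p b^{p+p!-1}. Since p ≠ (p+p!-1)+1 = p+p!, w ∈ L; and |w| ≥ p.
By the pumping lemma, w = xyz with |xy| ≤ p and |y| > 0.
Since the first p symbols of w are all a's and |xy| ≤ p, y lies entirely in the leading a-block: y = a^k for some k with 1 ≤ k ≤ p.
Since 1 ≤ k ≤ p, k divides p!; set t = 1 + p!/k. Then xy^t z has p + (p!/k)·k = p + p! copies of a. Now the a-count is p+p! and (b-count)+1 = (p+p!-1)+1 = p+p!, so i ≠ j+1 fails. So xy^t z = a^{p+p!} b^{p+p!-1} ∉ L.
Contradiction. Therefore L is not regular.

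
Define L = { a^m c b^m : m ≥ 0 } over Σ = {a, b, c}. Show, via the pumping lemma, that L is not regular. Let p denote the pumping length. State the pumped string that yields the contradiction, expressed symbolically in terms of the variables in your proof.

Toward a contradiction, assume L is regular with pumping length p.
Take w = a^p c b^p ∈ L with |w| = 2p+1 ≥ p.
Write w = xyz as guaranteed by the lemma, with |xy| ≤ p and |y| ≥ 1.
Since the first p symbols of w are all a's and |xy| ≤ p, y lies entirely in the leading a-block: y = a^k for some k with 1 ≤ k ≤ p.
Pump with i = 2: xy^2z = a^{p+k} c b^p, which would require p+k = p. But k ≥ 1, so xy^2z ∉ L.
Contradiction. Therefore L is not regular.

a^{p+k} c b^p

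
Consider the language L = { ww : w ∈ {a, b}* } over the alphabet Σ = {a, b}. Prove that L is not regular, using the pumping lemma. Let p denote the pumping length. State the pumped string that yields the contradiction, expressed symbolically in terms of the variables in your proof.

a^{p+k} b^p a^p b^p

Suppose for contradiction that L is regular, and let p be the pumping length.
Take w = a^p b^p a^p b^p = uu where u = a^pb^p; then w ∈ L and |w| = 4p ≥ p.
The pumping lemma gives a decomposition w = xyz where |xy| ≤ p and y is nonempty.
The first p characters of w are a's, so xy (and hence y) consists only of a's. Write y = a^k, 1 ≤ k ≤ p.
Pump with i = 2: xy^2z = a^{p+k} b^p a^p b^p, of length 4p+k. Suppose this equals vv. The string starts with a and ends with b, so v does too; thus the boundary between the two copies of v is a b→a transition. There is exactly one such transition, at position 2p+k, so |v| = 2p+k and |vv| = 4p+2k ≠ 4p+k since k ≥ 1. So xy^2z ∉ L.
This contradicts the pumping lemma, so L is not regular.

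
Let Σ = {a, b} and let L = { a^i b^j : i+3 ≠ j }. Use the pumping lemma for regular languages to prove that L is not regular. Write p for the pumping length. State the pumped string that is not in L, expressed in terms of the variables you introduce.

Suppose for contradiction that L is regular, and let p be the pumping length.
Choose w = a^p b^{p+p!+3}. Since p ≠ (p+p!+3)-3 = p+p!, w ∈ L; and |w| ≥ p.
By the pumping lemma, w = xyz with |xy| ≤ p and |y| ≥ 1.
The first p characters of w are a's, so xy (and hence y) consists only of a's. Write y = a^k, 1 ≤ k ≤ p.
Since 1 ≤ k ≤ p, k divides p!; set t = 1 + p!/k. Then xy^t z has p + (p!/k)·k = p + p! copies of a. Now the a-count is p+p! and (b-count)-3 = (p+p!+3)-3 = p+p!, so i+3 ≠ j fails. So xy^t z = a^{p+p!} b^{p+p!+3} ∉ L.
This contradicts the pumping lemma, so L is not regular.

a^{p+p!} b^{p+p!+3}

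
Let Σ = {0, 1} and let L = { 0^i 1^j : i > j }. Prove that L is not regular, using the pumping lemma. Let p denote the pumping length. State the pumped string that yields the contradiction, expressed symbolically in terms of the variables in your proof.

0^{p+1-k} 1^p

Suppose for contradiction that L is regular, and let p be the pumping length.
Choose w = 0^{p+1} 1^p ∈ L, with |w| = 2p+1 ≥ p.
Write w = xyz as guaranteed by the lemma, with |xy| ≤ p and y is nonempty.
The first p characters of w are 0's, so xy (and hence y) consists only of 0's. Write y = 0^k, 1 ≤ k ≤ p.
Consider xy^0z = xz = 0^{p+1-k} 1^p. Since k ≥ 1, the 0-count p+1-k is at most p, so i > j fails; thus xz ∉ L.
This contradicts the pumping lemma, so L is not regular.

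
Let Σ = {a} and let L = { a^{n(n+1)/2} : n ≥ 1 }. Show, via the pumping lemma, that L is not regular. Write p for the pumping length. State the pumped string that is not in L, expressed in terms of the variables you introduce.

a^{p(p+1)/2+k}

Toward a contradiction, assume L is regular with pumping length p.
Take w = a^{p(p+1)/2} ∈ L with |w| = p(p+1)/2 ≥ p.
The pumping lemma gives a decomposition w = xyz where |xy| ≤ p and |y| > 0.
Then y = a^k for some k with 1 ≤ k ≤ p.
Pump with i = 2: xy^2z = a^{p(p+1)/2+k}. Since 1 ≤ k ≤ p, p(p+1)/2 < p(p+1)/2+k ≤ p(p+1)/2+p < (p+1)(p+2)/2, so p(p+1)/2+k is strictly between consecutive triangular numbers. So xy^2z ∉ L.
This is a contradiction; hence L is not regular.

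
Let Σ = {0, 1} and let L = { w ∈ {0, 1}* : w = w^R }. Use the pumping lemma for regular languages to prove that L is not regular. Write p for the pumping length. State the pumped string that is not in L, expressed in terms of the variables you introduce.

0^{p+k} 1 0^p

Toward a contradiction, assume L is regular with pumping length p.
Take w = 0^p 1 0^p, a palindrome of length 2p+1 ≥ p.
By the pumping lemma, w = xyz with |xy| ≤ p and y is nonempty.
Since the first p symbols of w are all 0's and |xy| ≤ p, y lies entirely in the leading 0-block: y = 0^k for some k with 1 ≤ k ≤ p.
Pump with i = 2: xy^2z = 0^{p+k} 1 0^p. Its reverse is 0^p 1 0^{p+k}, which differs from xy^2z since k ≥ 1. So xy^2z is not a palindrome and xy^2z ∉ L.
Contradiction. Therefore L is not regular.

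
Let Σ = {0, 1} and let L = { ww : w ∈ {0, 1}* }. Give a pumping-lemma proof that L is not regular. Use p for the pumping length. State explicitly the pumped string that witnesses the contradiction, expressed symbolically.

Assume L is regular. Let p be the pumping length given by the pumping lemma.
Take w = 0^p 1^p 0^p 1^p = uu where u = 0^p1^p; then w ∈ L and |w| = 4p ≥ p.
The pumping lemma gives a decomposition w = xyz where |xy| ≤ p and |y| ≥ 1.
The first p characters of w are 0's, so xy (and hence y) consists only of 0's. Write y = 0^k, 1 ≤ k ≤ p.
Pump with i = 2: xy^2z = 0^{p+k} 1^p 0^p 1^p, of length 4p+k. Suppose this equals vv. The string starts with 0 and ends with 1, so v does too; thus the boundary between the two copies of v is a 1→0 transition. There is exactly one such transition, at position 2p+k, so |v| = 2p+k and |vv| = 4p+2k ≠ 4p+k since k ≥ 1. So xy^2z ∉ L.
This contradicts the pumping lemma, so L is not regular.

0^{p+k} 1^p 0^p 1^p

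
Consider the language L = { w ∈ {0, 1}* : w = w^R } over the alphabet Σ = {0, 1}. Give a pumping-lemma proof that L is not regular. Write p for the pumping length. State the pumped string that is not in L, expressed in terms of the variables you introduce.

Assume L is regular. Let p be the pumping length given by the pumping lemma.
Take w = 0^p 1 0^p, a palindrome of length 2p+1 ≥ p.
The pumping lemma gives a decomposition w = xyz where |xy| ≤ p and y is nonempty.
Since the first p symbols of w are all 0's and |xy| ≤ p, y lies entirely in the leading 0-block: y = 0^k for some k with 1 ≤ k ≤ p.
Pump with i = 2: xy^2z = 0^{p+k} 1 0^p. Its reverse is 0^p 1 0^{p+k}, which differs from xy^2z since k ≥ 1. So xy^2z is not a palindrome and xy^2z ∉ L.
Contradiction. Therefore L is not regular.

0^{p+k} 1 0^p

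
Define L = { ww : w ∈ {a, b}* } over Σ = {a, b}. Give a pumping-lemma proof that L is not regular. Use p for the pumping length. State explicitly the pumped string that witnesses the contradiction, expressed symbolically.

Toward a contradiction, assume L is regular with pumping length p.
Take w = a^p b^p a^p b^p = uu where u = a^pb^p; then w ∈ L and |w| = 4p ≥ p.
The pumping lemma gives a decomposition w = xyz where |xy| ≤ p and |y| ≥ 1.
Because |xy| ≤ p and w begins with p copies of a, we have y = a^k with 1 ≤ k ≤ p.
Pump with i = 2: xy^2z = a^{p+k} b^p a^p b^p, of length 4p+k. Suppose this equals vv. The string starts with a and ends with b, so v does too; thus the boundary between the two copies of v is a b→a transition. There is exactly one such transition, at position 2p+k, so |v| = 2p+k and |vv| = 4p+2k ≠ 4p+k since k ≥ 1. So xy^2z ∉ L.
This contradicts the pumping lemma, so L is not regular.

a^{p+k} b^p a^p b^p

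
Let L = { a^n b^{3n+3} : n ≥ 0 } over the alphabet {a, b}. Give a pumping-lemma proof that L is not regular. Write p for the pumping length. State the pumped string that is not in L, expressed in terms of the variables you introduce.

a^{p+k} b^{3p+3}

Suppose for contradiction that L is regular, and let p be the pumping length.
Let w = a^p b^{3p+3} ∈ L; note |w| = 4p+3 ≥ p.
By the pumping lemma, w = xyz with |xy| ≤ p and |y| > 0.
Because |xy| ≤ p and w begins with p copies of a, we have y = a^k with 1 ≤ k ≤ p.
Pump with i = 2: xy^2z = a^{p+k} b^{3p+3}. For this to lie in L we would need 3p+3 = 3(p+k)+3, which forces k = 0. But k ≥ 1, so xy^2z ∉ L.
This is a contradiction; hence L is not regular.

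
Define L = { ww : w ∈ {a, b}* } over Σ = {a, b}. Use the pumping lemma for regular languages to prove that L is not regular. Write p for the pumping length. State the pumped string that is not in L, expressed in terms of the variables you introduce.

Suppose for contradiction that L is regular, and let p be the pumping length.
Take w = a^p b^p a^p b^p = uu where u = a^pb^p; then w ∈ L and |w| = 4p ≥ p.
Write w = xyz as guaranteed by the lemma, with |xy| ≤ p and |y| > 0.
Because |xy| ≤ p and w begins with p copies of a, we have y = a^k with 1 ≤ k ≤ p.
Pump with i = 2: xy^2z = a^{p+k} b^p a^p b^p, of length 4p+k. Suppose this equals vv. The string starts with a and ends with b, so v does too; thus the boundary between the two copies of v is a b→a transition. There is exactly one such transition, at position 2p+k, so |v| = 2p+k and |vv| = 4p+2k ≠ 4p+k since k ≥ 1. So xy^2z ∉ L.
This is a contradiction; hence L is not regular.

a^{p+k} b^p a^p b^p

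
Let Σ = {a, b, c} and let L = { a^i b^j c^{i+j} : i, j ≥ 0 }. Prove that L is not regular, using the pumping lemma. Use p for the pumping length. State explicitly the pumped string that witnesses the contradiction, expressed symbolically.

Assume L is regular. Let p be the pumping length given by the pumping lemma.
Take w = a^p b^p c^{2p} ∈ L (with i=j=p, i+j=2p), |w| = 4p ≥ p.
The pumping lemma gives a decomposition w = xyz where |xy| ≤ p and |y| > 0.
The first p characters of w are a's, so xy (and hence y) consists only of a's. Write y = a^k, 1 ≤ k ≤ p.
Consider xy^2z = a^{p+k} b^p c^{2p}. Now the a- and b-counts sum to 2p+k, but the c-count is 2p ≠ 2p+k. So xy^2z ∉ L.
This contradicts the pumping lemma, so L is not regular.

a^{p+k} b^p c^{2p}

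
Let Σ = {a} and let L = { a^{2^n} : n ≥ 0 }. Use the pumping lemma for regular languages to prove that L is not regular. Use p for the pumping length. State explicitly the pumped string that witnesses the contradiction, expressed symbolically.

Assume L is regular. Let p be the pumping length given by the pumping lemma.
Take w = a^{2^p} ∈ L with |w| = 2^p ≥ p.
By the pumping lemma, w = xyz with |xy| ≤ p and y is nonempty.
Then y = a^k for some k with 1 ≤ k ≤ p.
Pump with i = 2: xy^2z = a^{2^p+k}. Since 1 ≤ k ≤ p < 2^p, we have 2^p < 2^p+k < 2^{p+1}, so 2^p+k is not a power of 2. So xy^2z ∉ L.
This contradicts the pumping lemma, so L is not regular.

a^{2^p+k}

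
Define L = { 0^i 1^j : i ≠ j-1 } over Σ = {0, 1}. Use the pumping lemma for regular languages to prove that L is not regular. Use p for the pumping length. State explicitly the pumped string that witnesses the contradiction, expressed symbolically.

Suppose for contradiction that L is regular, and let p be the pumping length.
Choose w = 0^p 1^{p+p!+1}. Since p ≠ (p+p!+1)-1 = p+p!, w ∈ L; and |w| ≥ p.
The pumping lemma gives a decomposition w = xyz where |xy| ≤ p and |y| ≥ 1.
The first p characters of w are 0's, so xy (and hence y) consists only of 0's. Write y = 0^k, 1 ≤ k ≤ p.
Since 1 ≤ k ≤ p, k divides p!; set t = 1 + p!/k. Then xy^t z has p + (p!/k)·k = p + p! copies of 0. Now the 0-count is p+p! and (1-count)-1 = (p+p!+1)-1 = p+p!, so i ≠ j-1 fails. So xy^t z = 0^{p+p!} 1^{p+p!+1} ∉ L.
Contradiction. Therefore L is not regular.

0^{p+p!} 1^{p+p!+1}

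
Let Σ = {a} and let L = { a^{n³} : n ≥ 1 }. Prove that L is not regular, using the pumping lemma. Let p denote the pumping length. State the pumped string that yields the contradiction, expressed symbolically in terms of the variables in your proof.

Toward a contradiction, assume L is regular with pumping length p.
Take w = a^{p³} ∈ L with |w| = p³ ≥ p.
By the pumping lemma, w = xyz with |xy| ≤ p and |y| ≥ 1.
Then y = a^k for some k with 1 ≤ k ≤ p.
Pump with i = 2: xy^2z = a^{p³+k}. Since 1 ≤ k ≤ p, p³ < p³+k ≤ p³+p < p³+3p²+3p+1 = (p+1)³, so p³+k is not a perfect cube. So xy^2z ∉ L.
This contradicts the pumping lemma, so L is not regular.

a^{p³+k}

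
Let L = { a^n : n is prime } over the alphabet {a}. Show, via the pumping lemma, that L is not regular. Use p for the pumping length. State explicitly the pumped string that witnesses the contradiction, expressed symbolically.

a^{q(1+k)}

Toward a contradiction, assume L is regular with pumping length p.
Let q be a prime with q ≥ p+2 (infinitely many primes exist), and take w = a^q ∈ L with |w| = q ≥ p.
The pumping lemma gives a decomposition w = xyz where |xy| ≤ p and y is nonempty.
Then y = a^k for some k with 1 ≤ k ≤ p.
Since 1 ≤ k ≤ p, |xz| = q-k. Pump with i = q+1: |xy^{q+1}z| = (q-k)+(q+1)k = q+qk = q(1+k), which is composite (both factors ≥ 2). So xy^{q+1}z = a^{q(1+k)} ∉ L.
This is a contradiction; hence L is not regular.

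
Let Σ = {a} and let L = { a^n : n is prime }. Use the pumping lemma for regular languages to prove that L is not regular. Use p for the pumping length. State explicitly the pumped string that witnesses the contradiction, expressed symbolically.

a^{q(1+k)}

Assume L is regular. Let p be the pumping length given by the pumping lemma.
Let q be a prime with q ≥ p+2 (infinitely many primes exist), and take w = a^q ∈ L with |w| = q ≥ p.
By the pumping lemma, w = xyz with |xy| ≤ p and |y| ≥ 1.
Then y = a^k for some k with 1 ≤ k ≤ p.
Since 1 ≤ k ≤ p, |xz| = q-k. Pump with i = q+1: |xy^{q+1}z| = (q-k)+(q+1)k = q+qk = q(1+k), which is composite (both factors ≥ 2). So xy^{q+1}z = a^{q(1+k)} ∉ L.
Contradiction. Therefore L is not regular.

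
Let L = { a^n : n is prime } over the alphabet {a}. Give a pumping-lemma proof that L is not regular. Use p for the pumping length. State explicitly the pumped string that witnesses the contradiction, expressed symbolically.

a^{q(1+k)}

Assume L is regular; let p be its pumping constant.
Let q be a prime with q ≥ p+2 (infinitely many primes exist), and take w = a^q ∈ L with |w| = q ≥ p.
Write w = xyz as guaranteed by the lemma, with |xy| ≤ p and |y| > 0.
Then y = a^k for some k with 1 ≤ k ≤ p.
Since 1 ≤ k ≤ p, |xz| = q-k. Pump with i = q+1: |xy^{q+1}z| = (q-k)+(q+1)k = q+qk = q(1+k), which is composite (both factors ≥ 2). So xy^{q+1}z = a^{q(1+k)} ∉ L.
Contradiction. Therefore L is not regular.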